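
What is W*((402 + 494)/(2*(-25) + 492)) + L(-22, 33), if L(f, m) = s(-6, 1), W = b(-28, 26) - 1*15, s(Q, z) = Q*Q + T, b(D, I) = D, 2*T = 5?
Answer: -21511/442 ≈ -48.667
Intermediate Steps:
T = 5/2 (T = (½)*5 = 5/2 ≈ 2.5000)
s(Q, z) = 5/2 + Q² (s(Q, z) = Q*Q + 5/2 = Q² + 5/2 = 5/2 + Q²)
W = -43 (W = -28 - 1*15 = -28 - 15 = -43)
L(f, m) = 77/2 (L(f, m) = 5/2 + (-6)² = 5/2 + 36 = 77/2)
W*((402 + 494)/(2*(-25) + 492)) + L(-22, 33) = -43*(402 + 494)/(2*(-25) + 492) + 77/2 = -38528/(-50 + 492) + 77/2 = -38528/442 + 77/2 = -43*448/221 + 77/2 = -19264/221 + 77/2 = -21511/442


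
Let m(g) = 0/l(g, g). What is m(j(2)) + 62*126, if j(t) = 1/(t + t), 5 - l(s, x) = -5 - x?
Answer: 7812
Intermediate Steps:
l(s, x) = 10 + x (l(s, x) = 5 - (-5 - x) = 5 + (5 + x) = 10 + x)
j(t) = 1/(2*t)
m(g) = 0 (m(g) = 0/(10 + g) = 0)
m(j(2)) + 62*126 = 0 + 62*126 = 0 + 7812 = 7812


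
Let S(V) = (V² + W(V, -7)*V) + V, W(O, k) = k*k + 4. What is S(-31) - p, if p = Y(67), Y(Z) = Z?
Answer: -780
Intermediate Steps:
W(O, k) = 4 + k² (W(O, k) = k² + 4 = 4 + k²)
S(V) = V² + 54*V (S(V) = (V² + (4 + (-7)²)*V) + V = (V² + (4 + 49)*V) + V = (V² + 53*V) + V = V² + 54*V)
p = 67
S(-31) - p = -31*(54 - 31) - 1*67 = -31*23 - 67 = -713 - 67 = -780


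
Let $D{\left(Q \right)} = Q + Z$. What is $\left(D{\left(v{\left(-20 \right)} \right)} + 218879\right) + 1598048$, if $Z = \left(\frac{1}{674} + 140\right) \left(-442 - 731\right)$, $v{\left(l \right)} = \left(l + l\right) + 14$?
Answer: $\frac{1113905821}{674} \approx 1.6527 \cdot 10^{6}$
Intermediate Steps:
$v{\left(l \right)} = 14 + 2 l$ ($v{\left(l \right)} = 2 l + 14 = 14 + 2 l$)
$Z = - \frac{110685453}{674}$ ($Z = \left(\frac{1}{674} + 140\right) \left(-1173\right) = \frac{94361}{674} \left(-1173\right) = - \frac{110685453}{674} \approx -1.6422 \cdot 10^{5}$)
$D{\left(Q \right)} = - \frac{110685453}{674} + Q$ ($D{\left(Q \right)} = Q - \frac{110685453}{674} = - \frac{110685453}{674} + Q$)
$\left(D{\left(v{\left(-20 \right)} \right)} + 218879\right) + 1598048 = \left(\left(- \frac{110685453}{674} + \left(14 + 2 \left(-20\right)\right)\right) + 218879\right) + 1598048 = \left(\left(- \frac{110685453}{674} + \left(14 - 40\right)\right) + 218879\right) + 1598048 = \left(\left(- \frac{110685453}{674} - 26\right) + 218879\right) + 1598048 = \left(- \frac{110702977}{674} + 218879\right) + 1598048 = \frac{36821469}{674} + 1598048 = \frac{1113905821}{674}$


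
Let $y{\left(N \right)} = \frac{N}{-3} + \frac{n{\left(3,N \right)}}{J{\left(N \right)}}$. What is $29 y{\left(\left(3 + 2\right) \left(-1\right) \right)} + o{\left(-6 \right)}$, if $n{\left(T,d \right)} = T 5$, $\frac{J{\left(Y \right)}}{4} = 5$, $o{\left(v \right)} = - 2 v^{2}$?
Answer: $- \frac{23}{12} \approx -1.9167$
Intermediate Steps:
$J{\left(Y \right)} = 20$ ($J{\left(Y \right)} = 4 \cdot 5 = 20$)
$n{\left(T,d \right)} = 5 T$
$y{\left(N \right)} = \frac{3}{4} - \frac{N}{3}$ ($y{\left(N \right)} = \frac{N}{-3} + \frac{5 \cdot 3}{20} = N \left(- \frac{1}{3}\right) + 15 \cdot \frac{1}{20} = - \frac{N}{3} + \frac{3}{4} = \frac{3}{4} - \frac{N}{3}$)
$29 y{\left(\left(3 + 2\right) \left(-1\right) \right)} + o{\left(-6 \right)} = 29 \left(\frac{3}{4} - \frac{\left(3 + 2\right) \left(-1\right)}{3}\right) - 2 \left(-6\right)^{2} = 29 \left(\frac{3}{4} - \frac{5 \left(-1\right)}{3}\right) - 72 = 29 \left(\frac{3}{4} - - \frac{5}{3}\right) - 72 = 29 \left(\frac{3}{4} + \frac{5}{3}\right) - 72 = 29 \cdot \frac{29}{12} - 72 = \frac{841}{12} - 72 = - \frac{23}{12}$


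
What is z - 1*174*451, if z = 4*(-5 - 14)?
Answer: -78550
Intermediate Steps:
z = -76 (z = 4*(-19) = -76)
z - 1*174*451 = -76 - 1*174*451 = -76 - 174*451 = -76 - 78474 = -78550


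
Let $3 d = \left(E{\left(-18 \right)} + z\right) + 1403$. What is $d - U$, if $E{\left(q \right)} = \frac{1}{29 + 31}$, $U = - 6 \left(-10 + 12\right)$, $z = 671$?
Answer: $\frac{126601}{180} \approx 703.34$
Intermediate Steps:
$U = -12$ ($U = \left(-6\right) 2 = -12$)
$E{\left(q \right)} = \frac{1}{60}$
$d = \frac{124441}{180}$ ($d = \frac{\left(\frac{1}{60} + 671\right) + 1403}{3} = \frac{\frac{40261}{60} + 1403}{3} = \frac{1}{3} \cdot \frac{124441}{60} = \frac{124441}{180} \approx 691.34$)
$d - U = \frac{124441}{180} - -12 = \frac{124441}{180} + 12 = \frac{126601}{180}$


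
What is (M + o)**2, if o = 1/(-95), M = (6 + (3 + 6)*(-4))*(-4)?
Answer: 129937201/9025 ≈ 14397.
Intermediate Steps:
M = 120 (M = (6 + 9*(-4))*(-4) = (6 - 36)*(-4) = -30*(-4) = 120)
o = -1/95 ≈ -0.010526
(M + o)**2 = (120 - 1/95)**2 = (11399/95)**2 = 129937201/9025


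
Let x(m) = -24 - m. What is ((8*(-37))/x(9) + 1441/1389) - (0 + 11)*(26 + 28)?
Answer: -8922827/15279 ≈ -583.99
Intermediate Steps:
((8*(-37))/x(9) + 1441/1389) - (0 + 11)*(26 + 28) = ((8*(-37))/(-24 - 1*9) + 1441/1389) - (0 + 11)*(26 + 28) = (-296/(-24 - 9) + 1441*(1/1389)) - 11*54 = (-296/(-33) + 1441/1389) - 1*594 = (-296*(-1/33) + 1441/1389) - 594 = (296/33 + 1441/1389) - 594 = 152899/15279 - 594 = -8922827/15279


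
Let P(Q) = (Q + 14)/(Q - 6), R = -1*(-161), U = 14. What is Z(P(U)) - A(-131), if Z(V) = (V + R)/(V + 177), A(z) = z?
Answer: 47620/361 ≈ 131.91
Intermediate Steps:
R = 161
P(Q) = (14 + Q)/(-6 + Q)
Z(V) = (161 + V)/(177 + V) (Z(V) = (V + 161)/(V + 177) = (161 + V)/(177 + V))
Z(P(U)) - A(-131) = (161 + (14 + 14)/(-6 + 14))/(177 + (14 + 14)/(-6 + 14)) - 1*(-131) = (161 + 28/8)/(177 + 28/8) + 131 = (161 + (⅛)*28)/(177 + (⅛)*28) + 131 = (161 + 7/2)/(177 + 7/2) + 131 = (329/2)/(361/2) + 131 = (2/361)*(329/2) + 131 = 329/361 + 131 = 47620/361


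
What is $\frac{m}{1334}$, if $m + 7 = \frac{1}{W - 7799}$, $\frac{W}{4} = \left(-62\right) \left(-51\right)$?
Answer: $- \frac{16971}{3234283} \approx -0.0052472$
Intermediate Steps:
$W = 12648$ ($W = 4 \left(\left(-62\right) \left(-51\right)\right) = 4 \cdot 3162 = 12648$)
$m = - \frac{33942}{4849}$ ($m = -7 + \frac{1}{12648 - 7799} = -7 + \frac{1}{4849} = - \frac{33942}{4849} \approx -6.9998$)
$\frac{m}{1334} = - \frac{33942}{4849 \cdot 1334} = \left(- \frac{33942}{4849}\right) \frac{1}{1334} = - \frac{16971}{3234283}$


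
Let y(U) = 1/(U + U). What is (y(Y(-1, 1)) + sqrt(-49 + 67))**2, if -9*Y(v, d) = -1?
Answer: 153/4 + 27*sqrt(2) ≈ 76.434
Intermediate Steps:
Y(v, d) = 1/9 (Y(v, d) = -1/9*(-1) = 1/9)
y(U) = 1/(2*U)
(y(Y(-1, 1)) + sqrt(-49 + 67))**2 = (1/(2*(1/9)) + sqrt(-49 + 67))**2 = ((1/2)*9 + sqrt(18))**2 = (9/2 + 3*sqrt(2))**2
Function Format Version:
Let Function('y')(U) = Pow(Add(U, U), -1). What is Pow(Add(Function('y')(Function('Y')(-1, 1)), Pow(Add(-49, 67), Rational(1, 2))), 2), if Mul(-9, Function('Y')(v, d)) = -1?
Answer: Add(Rational(153, 4), Mul(27, Pow(2, Rational(1, 2)))) ≈ 76.434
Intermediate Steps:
Function('Y')(v, d) = Rational(1, 9) (Function('Y')(v, d) = Mul(Rational(-1, 9), -1) = Rational(1, 9))
Function('y')(U) = Mul(Rational(1, 2), Pow(U, -1)) (Function('y')(U) = Pow(Mul(2, U), -1) = Mul(Rational(1, 2), Pow(U, -1)))
Pow(Add(Function('y')(Function('Y')(-1, 1)), Pow(Add(-49, 67), Rational(1, 2))), 2) = Pow(Add(Mul(Rational(1, 2), Pow(Rational(1, 9), -1)), Pow(Add(-49, 67), Rational(1, 2))), 2) = Pow(Add(Mul(Rational(1, 2), 9), Pow(18, Rational(1, 2))), 2) = Pow(Add(Rational(9, 2), Mul(3, Pow(2, Rational(1, 2)))), 2)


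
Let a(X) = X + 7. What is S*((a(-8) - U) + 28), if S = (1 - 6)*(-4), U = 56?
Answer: -580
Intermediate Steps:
a(X) = 7 + X
S = 20 (S = -5*(-4) = 20)
S*((a(-8) - U) + 28) = 20*(((7 - 8) - 1*56) + 28) = 20*((-1 - 56) + 28) = 20*(-57 + 28) = 20*(-29) = -580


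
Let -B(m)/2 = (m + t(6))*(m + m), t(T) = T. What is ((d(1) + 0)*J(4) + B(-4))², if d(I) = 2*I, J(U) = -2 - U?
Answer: 400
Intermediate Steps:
B(m) = -4*m*(6 + m) (B(m) = -2*(m + 6)*(m + m) = -2*(6 + m)*2*m = -4*m*(6 + m))
((d(1) + 0)*J(4) + B(-4))² = ((2*1 + 0)*(-2 - 1*4) - 4*(-4)*(6 - 4))² = ((2 + 0)*(-2 - 4) - 4*(-4)*2)² = (2*(-6) + 32)² = (-12 + 32)² = 20² = 400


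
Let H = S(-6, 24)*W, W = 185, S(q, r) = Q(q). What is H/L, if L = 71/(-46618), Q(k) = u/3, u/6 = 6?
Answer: -103491960/71 ≈ -1.4576e+6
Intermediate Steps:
u = 36 (u = 6*6 = 36)
Q(k) = 12 (Q(k) = 36/3 = 36*(⅓) = 12)
S(q, r) = 12
H = 2220 (H = 12*185 = 2220)
L = -71/46618 (L = 71*(-1/46618) = -71/46618 ≈ -0.0015230)
H/L = 2220/(-71/46618) = 2220*(-46618/71) = -103491960/71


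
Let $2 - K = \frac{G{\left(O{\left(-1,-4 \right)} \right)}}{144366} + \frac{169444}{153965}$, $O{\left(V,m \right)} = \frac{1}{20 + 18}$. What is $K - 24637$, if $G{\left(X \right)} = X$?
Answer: $- \frac{20808582378643817}{844637825220} \approx -24636.0$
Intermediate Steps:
$O{\left(V,m \right)} = \frac{1}{38}$
$K = \frac{759721301323}{844637825220}$ ($K = 2 - \left(\frac{1}{38 \cdot 144366} + \frac{169444}{153965}\right) = 2 - \left(\frac{1}{38} \cdot \frac{1}{144366} + 169444 \cdot \frac{1}{153965}\right) = 2 - \left(\frac{1}{5485908} + \frac{169444}{153965}\right) = 2 - \frac{929554349117}{844637825220} = \frac{759721301323}{844637825220} \approx 0.89946$)
$K - 24637 = \frac{759721301323}{844637825220} - 24637 = - \frac{20808582378643817}{844637825220}$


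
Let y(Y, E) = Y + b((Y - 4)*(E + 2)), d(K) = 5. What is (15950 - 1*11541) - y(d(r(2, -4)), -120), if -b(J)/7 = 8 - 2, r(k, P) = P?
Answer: 4446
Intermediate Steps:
b(J) = -42 (b(J) = -7*(8 - 2) = -7*6 = -42)
y(Y, E) = -42 + Y (y(Y, E) = Y - 42 = -42 + Y)
(15950 - 1*11541) - y(d(r(2, -4)), -120) = (15950 - 1*11541) - (-42 + 5) = (15950 - 11541) - 1*(-37) = 4409 + 37 = 4446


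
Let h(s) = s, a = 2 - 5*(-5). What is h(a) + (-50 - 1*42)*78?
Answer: -7149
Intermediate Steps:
a = 27 (a = 2 + 25 = 27)
h(a) + (-50 - 1*42)*78 = 27 + (-50 - 1*42)*78 = 27 + (-50 - 42)*78 = 27 - 92*78 = 27 - 7176 = -7149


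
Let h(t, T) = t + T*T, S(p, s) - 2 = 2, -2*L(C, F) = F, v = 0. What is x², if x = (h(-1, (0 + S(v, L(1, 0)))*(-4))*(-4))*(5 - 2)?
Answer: 9363600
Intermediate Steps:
L(C, F) = -F/2
S(p, s) = 4 (S(p, s) = 2 + 2 = 4)
h(t, T) = t + T²
x = -3060 (x = ((-1 + ((0 + 4)*(-4))²)*(-4))*(5 - 2) = ((-1 + (4*(-4))²)*(-4))*3 = ((-1 + (-16)²)*(-4))*3 = ((-1 + 256)*(-4))*3 = (255*(-4))*3 = -1020*3 = -3060)
x² = (-3060)² = 9363600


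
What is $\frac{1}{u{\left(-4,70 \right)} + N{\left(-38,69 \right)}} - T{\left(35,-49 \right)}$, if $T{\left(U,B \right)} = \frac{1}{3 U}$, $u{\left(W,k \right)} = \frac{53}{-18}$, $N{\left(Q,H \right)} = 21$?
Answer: $\frac{313}{6825} \approx 0.045861$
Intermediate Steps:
$u{\left(W,k \right)} = - \frac{53}{18}$ ($u{\left(W,k \right)} = 53 \left(- \frac{1}{18}\right) = - \frac{53}{18}$)
$T{\left(U,B \right)} = \frac{1}{3 U}$
$\frac{1}{u{\left(-4,70 \right)} + N{\left(-38,69 \right)}} - T{\left(35,-49 \right)} = \frac{1}{- \frac{53}{18} + 21} - \frac{1}{3 \cdot 35} = \frac{1}{\frac{325}{18}} - \frac{1}{3} \cdot \frac{1}{35} = \frac{18}{325} - \frac{1}{105} = \frac{313}{6825}$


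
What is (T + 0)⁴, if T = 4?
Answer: 256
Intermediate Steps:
(T + 0)⁴ = (4 + 0)⁴ = 4⁴ = 256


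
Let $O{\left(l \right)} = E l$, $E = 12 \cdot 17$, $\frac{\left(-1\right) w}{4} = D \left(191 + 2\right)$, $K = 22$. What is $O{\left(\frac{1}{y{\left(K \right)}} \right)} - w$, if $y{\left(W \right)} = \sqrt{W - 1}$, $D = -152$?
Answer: $-117344 + \frac{68 \sqrt{21}}{7} \approx -1.173 \cdot 10^{5}$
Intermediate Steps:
$y{\left(W \right)} = \sqrt{-1 + W}$
$w = 117344$ ($w = - 4 \left(- 152 \left(191 + 2\right)\right) = - 4 \left(\left(-152\right) 193\right) = \left(-4\right) \left(-29336\right) = 117344$)
$E = 204$
$O{\left(l \right)} = 204 l$
$O{\left(\frac{1}{y{\left(K \right)}} \right)} - w = \frac{204}{\sqrt{-1 + 22}} - 117344 = \frac{204}{\sqrt{21}} - 117344 = 204 \frac{\sqrt{21}}{21} - 117344 = \frac{68 \sqrt{21}}{7} - 117344 = -117344 + \frac{68 \sqrt{21}}{7}$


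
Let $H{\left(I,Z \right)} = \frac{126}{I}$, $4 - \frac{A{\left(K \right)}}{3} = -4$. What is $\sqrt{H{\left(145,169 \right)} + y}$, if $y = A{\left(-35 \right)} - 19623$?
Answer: $\frac{i \sqrt{412050705}}{145} \approx 139.99 i$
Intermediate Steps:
$A{\left(K \right)} = 24$ ($A{\left(K \right)} = 12 - -12 = 12 + 12 = 24$)
$y = -19599$ ($y = 24 - 19623 = -19599$)
$\sqrt{H{\left(145,169 \right)} + y} = \sqrt{\frac{126}{145} - 19599} = \sqrt{- \frac{2841729}{145}} = \frac{i \sqrt{412050705}}{145}$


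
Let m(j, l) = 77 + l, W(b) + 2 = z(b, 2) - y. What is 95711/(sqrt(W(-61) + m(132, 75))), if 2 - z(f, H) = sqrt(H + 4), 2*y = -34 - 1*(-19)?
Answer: 95711*sqrt(2)/sqrt(319 - 2*sqrt(6)) ≈ 7637.3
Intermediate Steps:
y = -15/2 (y = (-34 - 1*(-19))/2 = (-34 + 19)/2 = (1/2)*(-15) = -15/2 ≈ -7.5000)
z(f, H) = 2 - sqrt(4 + H) (z(f, H) = 2 - sqrt(H + 4) = 2 - sqrt(4 + H))
W(b) = 15/2 - sqrt(6) (W(b) = -2 + ((2 - sqrt(4 + 2)) - 1*(-15/2)) = -2 + ((2 - sqrt(6)) + 15/2) = -2 + (19/2 - sqrt(6)) = 15/2 - sqrt(6))
95711/(sqrt(W(-61) + m(132, 75))) = 95711/(sqrt((15/2 - sqrt(6)) + (77 + 75))) = 95711/(sqrt((15/2 - sqrt(6)) + 152)) = 95711/(sqrt(319/2 - sqrt(6))) = 95711/sqrt(319/2 - sqrt(6))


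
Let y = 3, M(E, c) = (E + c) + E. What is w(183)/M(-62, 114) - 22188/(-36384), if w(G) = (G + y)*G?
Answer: -51592363/15160 ≈ -3403.2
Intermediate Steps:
M(E, c) = c + 2*E
w(G) = G*(3 + G) (w(G) = (G + 3)*G = (3 + G)*G = G*(3 + G))
w(183)/M(-62, 114) - 22188/(-36384) = (183*(3 + 183))/(114 + 2*(-62)) - 22188/(-36384) = (183*186)/(114 - 124) - 22188*(-1/36384) = 34038/(-10) + 1849/3032 = 34038*(-⅒) + 1849/3032 = -17019/5 + 1849/3032 = -51592363/15160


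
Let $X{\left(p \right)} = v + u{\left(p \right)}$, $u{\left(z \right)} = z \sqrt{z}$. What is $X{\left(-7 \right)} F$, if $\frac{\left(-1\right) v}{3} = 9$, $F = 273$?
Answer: $-7371 - 1911 i \sqrt{7} \approx -7371.0 - 5056.0 i$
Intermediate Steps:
$u{\left(z \right)} = z^{\frac{3}{2}}$
$v = -27$ ($v = \left(-3\right) 9 = -27$)
$X{\left(p \right)} = -27 + p^{\frac{3}{2}}$
$X{\left(-7 \right)} F = \left(-27 + \left(-7\right)^{\frac{3}{2}}\right) 273 = \left(-27 - 7 i \sqrt{7}\right) 273 = -7371 - 1911 i \sqrt{7}$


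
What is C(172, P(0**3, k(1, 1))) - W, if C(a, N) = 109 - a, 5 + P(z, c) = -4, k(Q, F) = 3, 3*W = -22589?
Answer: 22400/3 ≈ 7466.7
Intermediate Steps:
W = -22589/3 (W = (1/3)*(-22589) = -22589/3 ≈ -7529.7)
P(z, c) = -9 (P(z, c) = -5 - 4 = -9)
C(172, P(0**3, k(1, 1))) - W = (109 - 1*172) - 1*(-22589/3) = (109 - 172) + 22589/3 = -63 + 22589/3 = 22400/3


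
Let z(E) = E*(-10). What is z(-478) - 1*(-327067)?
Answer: 331847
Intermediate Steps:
z(E) = -10*E
z(-478) - 1*(-327067) = -10*(-478) - 1*(-327067) = 4780 + 327067 = 331847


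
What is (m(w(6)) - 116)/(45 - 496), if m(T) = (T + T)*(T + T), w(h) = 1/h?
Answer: 1043/4059 ≈ 0.25696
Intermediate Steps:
m(T) = 4*T**2 (m(T) = (2*T)*(2*T) = 4*T**2)
(m(w(6)) - 116)/(45 - 496) = (4*(1/6)**2 - 116)/(45 - 496) = (4*(1/6)**2 - 116)/(-451) = (4*(1/36) - 116)*(-1/451) = (1/9 - 116)*(-1/451) = -1043/9*(-1/451) = 1043/4059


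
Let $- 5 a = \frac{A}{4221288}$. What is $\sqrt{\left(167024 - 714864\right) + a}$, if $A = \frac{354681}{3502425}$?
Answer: $\frac{i \sqrt{41067084682306391574023328130}}{273791567100} \approx 740.16 i$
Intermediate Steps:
$A = \frac{118227}{1167475}$ ($A = 354681 \cdot \frac{1}{3502425} = \frac{118227}{1167475} \approx 0.10127$)
$a = - \frac{39409}{8213747013000}$ ($a = - \frac{\frac{118227}{1167475} \cdot \frac{1}{4221288}}{5} = \left(- \frac{1}{5}\right) \frac{39409}{1642749402600} = - \frac{39409}{8213747013000} \approx -4.7979 \cdot 10^{-9}$)
$\sqrt{\left(167024 - 714864\right) + a} = \sqrt{\left(167024 - 714864\right) - \frac{39409}{8213747013000}} = \sqrt{-547840 - \frac{39409}{8213747013000}} = \sqrt{- \frac{4499819163601959409}{8213747013000}} = \frac{i \sqrt{41067084682306391574023328130}}{273791567100}$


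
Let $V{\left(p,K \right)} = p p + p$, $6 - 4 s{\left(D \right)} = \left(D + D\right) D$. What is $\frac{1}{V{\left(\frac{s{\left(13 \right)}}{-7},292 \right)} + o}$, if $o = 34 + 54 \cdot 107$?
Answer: $\frac{49}{292258} \approx 0.00016766$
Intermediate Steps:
$s{\left(D \right)} = \frac{3}{2} - \frac{D^{2}}{2}$ ($s{\left(D \right)} = \frac{3}{2} - \frac{\left(D + D\right) D}{4} = \frac{3}{2} - \frac{2 D D}{4} = \frac{3}{2} - \frac{2 D^{2}}{4} = \frac{3}{2} - \frac{D^{2}}{2}$)
$o = 5812$ ($o = 34 + 5778 = 5812$)
$V{\left(p,K \right)} = p + p^{2}$ ($V{\left(p,K \right)} = p^{2} + p = p + p^{2}$)
$\frac{1}{V{\left(\frac{s{\left(13 \right)}}{-7},292 \right)} + o} = \frac{1}{\frac{\frac{3}{2} - \frac{13^{2}}{2}}{-7} \left(1 + \frac{\frac{3}{2} - \frac{13^{2}}{2}}{-7}\right) + 5812} = \frac{1}{\left(\frac{3}{2} - \frac{169}{2}\right) \left(- \frac{1}{7}\right) \left(1 + \left(\frac{3}{2} - \frac{169}{2}\right) \left(- \frac{1}{7}\right)\right) + 5812} = \frac{1}{\left(-83\right) \left(- \frac{1}{7}\right) \left(1 - - \frac{83}{7}\right) + 5812} = \frac{1}{\frac{83 \left(1 + \frac{83}{7}\right)}{7} + 5812} = \frac{1}{\frac{83}{7} \cdot \frac{90}{7} + 5812} = \frac{1}{\frac{7470}{49} + 5812} = \frac{1}{\frac{292258}{49}} = \frac{49}{292258}$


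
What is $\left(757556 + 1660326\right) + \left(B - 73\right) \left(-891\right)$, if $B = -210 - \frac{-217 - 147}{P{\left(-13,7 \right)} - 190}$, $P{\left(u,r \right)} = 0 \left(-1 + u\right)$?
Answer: $\frac{253815487}{95} \approx 2.6717 \cdot 10^{6}$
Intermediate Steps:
$P{\left(u,r \right)} = 0$
$B = - \frac{20132}{95}$ ($B = -210 - \frac{-217 - 147}{0 - 190} = -210 - - \frac{364}{-190} = -210 - \left(-364\right) \left(- \frac{1}{190}\right) = -210 - \frac{182}{95} = - \frac{20132}{95} \approx -211.92$)
$\left(757556 + 1660326\right) + \left(B - 73\right) \left(-891\right) = \left(757556 + 1660326\right) + \left(- \frac{20132}{95} - 73\right) \left(-891\right) = 2417882 - - \frac{24116697}{95} = 2417882 + \frac{24116697}{95} = \frac{253815487}{95}$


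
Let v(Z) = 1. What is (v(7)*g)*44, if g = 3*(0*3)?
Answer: 0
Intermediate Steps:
g = 0 (g = 3*0 = 0)
(v(7)*g)*44 = (1*0)*44 = 0*44 = 0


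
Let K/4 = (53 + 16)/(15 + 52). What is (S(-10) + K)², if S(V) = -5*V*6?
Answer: 415181376/4489 ≈ 92489.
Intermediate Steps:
S(V) = -30*V
K = 276/67 (K = 4*((53 + 16)/(15 + 52)) = 4*(69/67) = 276/67 ≈ 4.1194)
(S(-10) + K)² = (-30*(-10) + 276/67)² = (300 + 276/67)² = (20376/67)² = 415181376/4489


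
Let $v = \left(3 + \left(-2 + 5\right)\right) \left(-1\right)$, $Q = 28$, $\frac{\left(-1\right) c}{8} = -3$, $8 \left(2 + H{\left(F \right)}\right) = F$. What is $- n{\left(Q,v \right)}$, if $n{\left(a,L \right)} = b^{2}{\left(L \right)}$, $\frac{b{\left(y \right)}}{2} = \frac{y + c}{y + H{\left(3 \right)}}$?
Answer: $- \frac{82944}{3721} \approx -22.291$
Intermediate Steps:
$H{\left(F \right)} = -2 + \frac{F}{8}$
$c = 24$ ($c = \left(-8\right) \left(-3\right) = 24$)
$v = -6$ ($v = \left(3 + 3\right) \left(-1\right) = 6 \left(-1\right) = -6$)
$b{\left(y \right)} = \frac{2 \left(24 + y\right)}{- \frac{13}{8} + y}$ ($b{\left(y \right)} = 2 \frac{y + 24}{y + \left(-2 + \frac{1}{8} \cdot 3\right)} = 2 \frac{24 + y}{y + \left(-2 + \frac{3}{8}\right)} = 2 \frac{24 + y}{y - \frac{13}{8}} = 2 \frac{24 + y}{- \frac{13}{8} + y} = \frac{2 \left(24 + y\right)}{- \frac{13}{8} + y}$)
$n{\left(a,L \right)} = \frac{256 \left(24 + L\right)^{2}}{\left(-13 + 8 L\right)^{2}}$ ($n{\left(a,L \right)} = \left(\frac{16 \left(24 + L\right)}{-13 + 8 L}\right)^{2} = \frac{256 \left(24 + L\right)^{2}}{\left(-13 + 8 L\right)^{2}}$)
$- n{\left(Q,v \right)} = - \frac{256 \left(24 - 6\right)^{2}}{\left(-13 + 8 \left(-6\right)\right)^{2}} = - \frac{256 \cdot 18^{2}}{\left(-13 - 48\right)^{2}} = - \frac{256 \cdot 324}{3721} = \left(-1\right) \frac{82944}{3721} = - \frac{82944}{3721}$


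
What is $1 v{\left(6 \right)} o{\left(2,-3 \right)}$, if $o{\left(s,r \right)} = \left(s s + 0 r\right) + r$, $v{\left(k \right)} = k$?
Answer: $6$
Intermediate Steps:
$o{\left(s,r \right)} = r + s^{2}$ ($o{\left(s,r \right)} = \left(s^{2} + 0\right) + r = s^{2} + r = r + s^{2}$)
$1 v{\left(6 \right)} o{\left(2,-3 \right)} = 1 \cdot 6 \left(-3 + 2^{2}\right) = 6 \left(-3 + 4\right) = 6 \cdot 1 = 6$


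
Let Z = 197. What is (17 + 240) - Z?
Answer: 60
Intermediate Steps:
(17 + 240) - Z = (17 + 240) - 1*197 = 257 - 197 = 60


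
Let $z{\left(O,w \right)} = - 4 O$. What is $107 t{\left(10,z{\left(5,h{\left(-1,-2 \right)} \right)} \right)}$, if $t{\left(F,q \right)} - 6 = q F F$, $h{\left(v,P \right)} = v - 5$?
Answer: $-213358$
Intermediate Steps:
$h{\left(v,P \right)} = -5 + v$
$t{\left(F,q \right)} = 6 + q F^{2}$ ($t{\left(F,q \right)} = 6 + q F F = 6 + F q F = 6 + q F^{2}$)
$107 t{\left(10,z{\left(5,h{\left(-1,-2 \right)} \right)} \right)} = 107 \left(6 + \left(-4\right) 5 \cdot 10^{2}\right) = 107 \left(6 - 2000\right) = 107 \left(-1994\right) = -213358$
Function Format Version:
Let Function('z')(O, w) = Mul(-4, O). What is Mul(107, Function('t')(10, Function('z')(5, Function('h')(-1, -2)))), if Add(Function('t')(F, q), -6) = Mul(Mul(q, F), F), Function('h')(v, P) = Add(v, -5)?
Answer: -213358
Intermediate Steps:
Function('h')(v, P) = Add(-5, v)
Function('t')(F, q) = Add(6, Mul(q, Pow(F, 2))) (Function('t')(F, q) = Add(6, Mul(Mul(q, F), F)) = Add(6, Mul(Mul(F, q), F)) = Add(6, Mul(q, Pow(F, 2))))
Mul(107, Function('t')(10, Function('z')(5, Function('h')(-1, -2)))) = Mul(107, Add(6, Mul(Mul(-4, 5), Pow(10, 2)))) = Mul(107, Add(6, Mul(-20, 100))) = Mul(107, Add(6, -2000)) = Mul(107, -1994) = -213358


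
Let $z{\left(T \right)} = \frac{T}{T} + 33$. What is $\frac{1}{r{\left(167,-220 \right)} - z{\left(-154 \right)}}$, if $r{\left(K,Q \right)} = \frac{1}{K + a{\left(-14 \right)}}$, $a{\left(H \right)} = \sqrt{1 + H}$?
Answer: $\frac{- \sqrt{13} + 167 i}{- 5677 i + 34 \sqrt{13}} \approx -0.029417 + 1.1182 \cdot 10^{-7} i$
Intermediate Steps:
$r{\left(K,Q \right)} = \frac{1}{K + i \sqrt{13}}$ ($r{\left(K,Q \right)} = \frac{1}{K + \sqrt{1 - 14}} = \frac{1}{K + \sqrt{-13}} = \frac{1}{K + i \sqrt{13}}$)
$z{\left(T \right)} = 34$ ($z{\left(T \right)} = 1 + 33 = 34$)
$\frac{1}{r{\left(167,-220 \right)} - z{\left(-154 \right)}} = \frac{1}{\frac{1}{167 + i \sqrt{13}} - 34} = \frac{1}{-34 + \frac{1}{167 + i \sqrt{13}}}$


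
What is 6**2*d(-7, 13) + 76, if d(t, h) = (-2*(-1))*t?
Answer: -428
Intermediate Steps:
d(t, h) = 2*t
6**2*d(-7, 13) + 76 = 6**2*(2*(-7)) + 76 = 36*(-14) + 76 = -504 + 76 = -428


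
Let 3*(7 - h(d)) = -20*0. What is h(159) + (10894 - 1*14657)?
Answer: -3756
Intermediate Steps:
h(d) = 7 (h(d) = 7 - (-20)*0/3 = 7 - ⅓*0 = 7 + 0 = 7)
h(159) + (10894 - 1*14657) = 7 + (10894 - 1*14657) = 7 + (10894 - 14657) = 7 - 3763 = -3756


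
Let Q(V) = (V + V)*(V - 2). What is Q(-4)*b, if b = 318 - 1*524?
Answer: -9888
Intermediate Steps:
Q(V) = 2*V*(-2 + V) (Q(V) = (2*V)*(-2 + V) = 2*V*(-2 + V))
b = -206 (b = 318 - 524 = -206)
Q(-4)*b = (2*(-4)*(-2 - 4))*(-206) = (2*(-4)*(-6))*(-206) = 48*(-206) = -9888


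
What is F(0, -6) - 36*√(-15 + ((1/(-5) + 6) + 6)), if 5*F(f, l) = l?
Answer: -6/5 - 144*I*√5/5 ≈ -1.2 - 64.399*I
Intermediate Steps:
F(f, l) = l/5
F(0, -6) - 36*√(-15 + ((1/(-5) + 6) + 6)) = (⅕)*(-6) - 36*√(-15 + ((1/(-5) + 6) + 6)) = -6/5 - 36*√(-15 + ((-⅕ + 6) + 6)) = -6/5 - 36*√(-15 + (29/5 + 6)) = -6/5 - 36*√(-15 + 59/5) = -6/5 - 144*I*√5/5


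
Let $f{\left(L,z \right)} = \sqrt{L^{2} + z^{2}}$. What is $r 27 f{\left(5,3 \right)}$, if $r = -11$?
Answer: $- 297 \sqrt{34} \approx -1731.8$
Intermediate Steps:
$r 27 f{\left(5,3 \right)} = \left(-11\right) 27 \sqrt{5^{2} + 3^{2}} = - 297 \sqrt{25 + 9} = - 297 \sqrt{34}$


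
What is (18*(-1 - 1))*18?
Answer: -648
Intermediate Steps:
(18*(-1 - 1))*18 = (18*(-2))*18 = -36*18 = -648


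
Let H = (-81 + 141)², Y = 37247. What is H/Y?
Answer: 3600/37247 ≈ 0.096652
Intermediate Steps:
H = 3600 (H = 60² = 3600)
H/Y = 3600/37247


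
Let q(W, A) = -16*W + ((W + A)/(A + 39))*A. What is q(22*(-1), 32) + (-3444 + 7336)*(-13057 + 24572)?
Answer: 3181988292/71 ≈ 4.4817e+7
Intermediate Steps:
q(W, A) = -16*W + A*(A + W)/(39 + A) (q(W, A) = -16*W + ((A + W)/(39 + A))*A = -16*W + A*(A + W)/(39 + A))
q(22*(-1), 32) + (-3444 + 7336)*(-13057 + 24572) = (32**2 - 13728*(-1) - 15*32*22*(-1))/(39 + 32) + (-3444 + 7336)*(-13057 + 24572) = (1024 - 624*(-22) - 15*32*(-22))/71 + 3892*11515 = (1024 + 13728 + 10560)/71 + 44816380 = (1/71)*25312 + 44816380 = 25312/71 + 44816380 = 3181988292/71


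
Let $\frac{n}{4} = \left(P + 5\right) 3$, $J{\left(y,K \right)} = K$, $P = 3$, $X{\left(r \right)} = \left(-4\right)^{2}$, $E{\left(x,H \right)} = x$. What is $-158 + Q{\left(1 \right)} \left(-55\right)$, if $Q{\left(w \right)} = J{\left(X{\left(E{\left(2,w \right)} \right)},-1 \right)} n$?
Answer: $5122$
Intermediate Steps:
$X{\left(r \right)} = 16$
$n = 96$ ($n = 4 \left(3 + 5\right) 3 = 4 \cdot 8 \cdot 3 = 4 \cdot 24 = 96$)
$Q{\left(w \right)} = -96$ ($Q{\left(w \right)} = \left(-1\right) 96 = -96$)
$-158 + Q{\left(1 \right)} \left(-55\right) = -158 - -5280 = -158 + 5280 = 5122$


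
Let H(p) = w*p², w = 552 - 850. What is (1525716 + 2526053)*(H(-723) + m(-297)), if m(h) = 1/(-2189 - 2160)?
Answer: -2744902632209262971/4349 ≈ -6.3116e+14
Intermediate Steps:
w = -298
m(h) = -1/4349 (m(h) = 1/(-4349) = -1/4349)
H(p) = -298*p²
(1525716 + 2526053)*(H(-723) + m(-297)) = (1525716 + 2526053)*(-298*(-723)² - 1/4349) = 4051769*(-298*522729 - 1/4349) = 4051769*(-155773242 - 1/4349) = 4051769*(-677457829459/4349) = -2744902632209262971/4349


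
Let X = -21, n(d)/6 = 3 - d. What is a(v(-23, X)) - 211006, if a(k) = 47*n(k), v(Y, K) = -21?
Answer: -204238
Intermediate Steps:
n(d) = 18 - 6*d (n(d) = 6*(3 - d) = 18 - 6*d)
a(k) = 846 - 282*k (a(k) = 47*(18 - 6*k) = 846 - 282*k)
a(v(-23, X)) - 211006 = (846 - 282*(-21)) - 211006 = (846 + 5922) - 211006 = 6768 - 211006 = -204238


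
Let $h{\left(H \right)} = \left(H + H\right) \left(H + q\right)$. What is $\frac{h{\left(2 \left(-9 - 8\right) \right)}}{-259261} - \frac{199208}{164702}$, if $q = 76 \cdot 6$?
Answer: $- \frac{23460288348}{21350402611} \approx -1.0988$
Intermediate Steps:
$q = 456$
$h{\left(H \right)} = 2 H \left(456 + H\right)$ ($h{\left(H \right)} = \left(H + H\right) \left(H + 456\right) = 2 H \left(456 + H\right)$)
$\frac{h{\left(2 \left(-9 - 8\right) \right)}}{-259261} - \frac{199208}{164702} = \frac{2 \cdot 2 \left(-9 - 8\right) \left(456 + 2 \left(-9 - 8\right)\right)}{-259261} - \frac{199208}{164702} = 2 \cdot 2 \left(-17\right) \left(456 + 2 \left(-17\right)\right) \left(- \frac{1}{259261}\right) - \frac{99604}{82351} = 2 \left(-34\right) \left(456 - 34\right) \left(- \frac{1}{259261}\right) - \frac{99604}{82351} = 2 \left(-34\right) 422 \left(- \frac{1}{259261}\right) - \frac{99604}{82351} = \left(-28696\right) \left(- \frac{1}{259261}\right) - \frac{99604}{82351} = \frac{28696}{259261} - \frac{99604}{82351} = - \frac{23460288348}{21350402611}$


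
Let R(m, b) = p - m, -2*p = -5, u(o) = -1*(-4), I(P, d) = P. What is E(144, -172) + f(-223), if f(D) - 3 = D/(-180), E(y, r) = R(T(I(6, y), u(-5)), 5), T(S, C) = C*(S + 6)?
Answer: -7427/180 ≈ -41.261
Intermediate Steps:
u(o) = 4
p = 5/2 (p = -½*(-5) = 5/2 ≈ 2.5000)
T(S, C) = C*(6 + S)
R(m, b) = 5/2 - m
E(y, r) = -91/2 (E(y, r) = 5/2 - 4*(6 + 6) = 5/2 - 4*12 = 5/2 - 1*48 = 5/2 - 48 = -91/2)
f(D) = 3 - D/180 (f(D) = 3 + D/(-180) = 3 + D*(-1/180) = 3 - D/180)
E(144, -172) + f(-223) = -91/2 + (3 - 1/180*(-223)) = -91/2 + (3 + 223/180) = -91/2 + 763/180 = -7427/180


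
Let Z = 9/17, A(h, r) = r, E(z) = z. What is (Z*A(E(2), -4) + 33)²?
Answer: 275625/289 ≈ 953.72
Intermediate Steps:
Z = 9/17 (Z = 9*(1/17) = 9/17 ≈ 0.52941)
(Z*A(E(2), -4) + 33)² = ((9/17)*(-4) + 33)² = (-36/17 + 33)² = (525/17)² = 275625/289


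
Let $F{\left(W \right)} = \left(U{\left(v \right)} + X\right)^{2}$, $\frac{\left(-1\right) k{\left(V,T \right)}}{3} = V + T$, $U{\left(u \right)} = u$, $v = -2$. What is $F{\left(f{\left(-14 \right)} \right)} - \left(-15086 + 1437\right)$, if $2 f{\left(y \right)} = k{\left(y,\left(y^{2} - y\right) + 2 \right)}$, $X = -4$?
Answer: $13685$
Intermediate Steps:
$k{\left(V,T \right)} = - 3 T - 3 V$ ($k{\left(V,T \right)} = - 3 \left(V + T\right) = - 3 \left(T + V\right) = - 3 T - 3 V$)
$f{\left(y \right)} = -3 - \frac{3 y^{2}}{2}$ ($f{\left(y \right)} = \frac{- 3 \left(\left(y^{2} - y\right) + 2\right) - 3 y}{2} = \frac{- 3 \left(2 + y^{2} - y\right) - 3 y}{2} = \frac{\left(-6 - 3 y^{2} + 3 y\right) - 3 y}{2} = \frac{-6 - 3 y^{2}}{2} = -3 - \frac{3 y^{2}}{2}$)
$F{\left(W \right)} = 36$ ($F{\left(W \right)} = \left(-2 - 4\right)^{2} = \left(-6\right)^{2} = 36$)
$F{\left(f{\left(-14 \right)} \right)} - \left(-15086 + 1437\right) = 36 - \left(-15086 + 1437\right) = 36 - -13649 = 36 + 13649 = 13685$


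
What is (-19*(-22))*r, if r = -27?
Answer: -11286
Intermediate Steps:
(-19*(-22))*r = -19*(-22)*(-27) = 418*(-27) = -11286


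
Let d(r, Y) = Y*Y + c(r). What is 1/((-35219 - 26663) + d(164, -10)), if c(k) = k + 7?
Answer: -1/61611 ≈ -1.6231e-5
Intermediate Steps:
c(k) = 7 + k
d(r, Y) = 7 + r + Y² (d(r, Y) = Y*Y + (7 + r) = Y² + (7 + r) = 7 + r + Y²)
1/((-35219 - 26663) + d(164, -10)) = 1/((-35219 - 26663) + (7 + 164 + (-10)²)) = 1/(-61882 + (7 + 164 + 100)) = 1/(-61882 + 271) = 1/(-61611) = -1/61611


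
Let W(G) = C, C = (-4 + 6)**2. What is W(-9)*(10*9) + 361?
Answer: 721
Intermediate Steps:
C = 4 (C = 2**2 = 4)
W(G) = 4
W(-9)*(10*9) + 361 = 4*(10*9) + 361 = 4*90 + 361 = 360 + 361 = 721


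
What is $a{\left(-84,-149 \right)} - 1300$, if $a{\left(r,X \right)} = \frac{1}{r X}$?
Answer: $- \frac{16270799}{12516} \approx -1300.0$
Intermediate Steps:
$a{\left(r,X \right)} = \frac{1}{X r}$
$a{\left(-84,-149 \right)} - 1300 = \frac{1}{\left(-149\right) \left(-84\right)} - 1300 = \left(- \frac{1}{149}\right) \left(- \frac{1}{84}\right) - 1300 = \frac{1}{12516} - 1300 = - \frac{16270799}{12516}$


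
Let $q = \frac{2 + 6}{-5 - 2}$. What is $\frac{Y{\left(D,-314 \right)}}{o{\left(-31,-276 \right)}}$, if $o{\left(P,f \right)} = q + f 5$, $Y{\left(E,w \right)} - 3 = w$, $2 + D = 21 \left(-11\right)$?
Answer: $\frac{2177}{9668} \approx 0.22518$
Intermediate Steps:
$D = -233$ ($D = -2 + 21 \left(-11\right) = -2 - 231 = -233$)
$Y{\left(E,w \right)} = 3 + w$
$q = - \frac{8}{7}$ ($q = \frac{8}{-7} = 8 \left(- \frac{1}{7}\right) = - \frac{8}{7} \approx -1.1429$)
$o{\left(P,f \right)} = - \frac{8}{7} + 5 f$ ($o{\left(P,f \right)} = - \frac{8}{7} + f 5 = - \frac{8}{7} + 5 f$)
$\frac{Y{\left(D,-314 \right)}}{o{\left(-31,-276 \right)}} = \frac{3 - 314}{- \frac{8}{7} + 5 \left(-276\right)} = - \frac{311}{- \frac{8}{7} - 1380} = - \frac{311}{- \frac{9668}{7}} = \left(-311\right) \left(- \frac{7}{9668}\right) = \frac{2177}{9668}$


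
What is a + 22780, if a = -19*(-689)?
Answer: 35871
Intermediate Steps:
a = 13091
a + 22780 = 13091 + 22780 = 35871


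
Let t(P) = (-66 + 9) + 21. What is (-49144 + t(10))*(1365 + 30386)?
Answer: -1561514180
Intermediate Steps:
t(P) = -36 (t(P) = -57 + 21 = -36)
(-49144 + t(10))*(1365 + 30386) = (-49144 - 36)*(1365 + 30386) = -49180*31751 = -1561514180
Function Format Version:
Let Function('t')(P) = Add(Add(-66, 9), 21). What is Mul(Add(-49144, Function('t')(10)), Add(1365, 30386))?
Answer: -1561514180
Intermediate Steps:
Function('t')(P) = -36 (Function('t')(P) = Add(-57, 21) = -36)
Mul(Add(-49144, Function('t')(10)), Add(1365, 30386)) = Mul(Add(-49144, -36), Add(1365, 30386)) = Mul(-49180, 31751) = -1561514180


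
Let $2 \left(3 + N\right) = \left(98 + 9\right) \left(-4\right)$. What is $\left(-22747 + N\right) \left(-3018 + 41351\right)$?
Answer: $-880279012$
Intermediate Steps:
$N = -217$ ($N = -3 + \frac{\left(98 + 9\right) \left(-4\right)}{2} = -3 + \frac{107 \left(-4\right)}{2} = -3 + \frac{1}{2} \left(-428\right) = -3 - 214 = -217$)
$\left(-22747 + N\right) \left(-3018 + 41351\right) = \left(-22747 - 217\right) \left(-3018 + 41351\right) = \left(-22964\right) 38333 = -880279012$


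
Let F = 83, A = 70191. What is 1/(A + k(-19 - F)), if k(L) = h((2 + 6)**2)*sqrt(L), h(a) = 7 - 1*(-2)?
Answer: 7799/547420527 - I*sqrt(102)/547420527 ≈ 1.4247e-5 - 1.8449e-8*I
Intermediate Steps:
h(a) = 9 (h(a) = 7 + 2 = 9)
k(L) = 9*sqrt(L)
1/(A + k(-19 - F)) = 1/(70191 + 9*sqrt(-19 - 1*83)) = 1/(70191 + 9*sqrt(-19 - 83)) = 1/(70191 + 9*sqrt(-102)) = 1/(70191 + 9*(I*sqrt(102))) = 1/(70191 + 9*I*sqrt(102))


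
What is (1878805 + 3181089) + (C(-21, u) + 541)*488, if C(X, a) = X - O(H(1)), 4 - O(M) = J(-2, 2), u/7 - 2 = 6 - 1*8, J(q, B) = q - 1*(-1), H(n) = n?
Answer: 5311214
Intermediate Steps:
J(q, B) = 1 + q (J(q, B) = q + 1 = 1 + q)
u = 0 (u = 14 + 7*(6 - 1*8) = 14 + 7*(6 - 8) = 14 + 7*(-2) = 14 - 14 = 0)
O(M) = 5 (O(M) = 4 - (1 - 2) = 4 - 1*(-1) = 4 + 1 = 5)
C(X, a) = -5 + X (C(X, a) = X - 1*5 = X - 5 = -5 + X)
(1878805 + 3181089) + (C(-21, u) + 541)*488 = (1878805 + 3181089) + ((-5 - 21) + 541)*488 = 5059894 + (-26 + 541)*488 = 5059894 + 515*488 = 5059894 + 251320 = 5311214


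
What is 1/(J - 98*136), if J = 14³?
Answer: -1/10584 ≈ -9.4482e-5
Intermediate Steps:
J = 2744
1/(J - 98*136) = 1/(2744 - 98*136) = 1/(2744 - 13328) = 1/(-10584) = -1/10584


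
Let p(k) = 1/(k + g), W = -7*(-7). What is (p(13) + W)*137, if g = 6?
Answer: 127684/19 ≈ 6720.2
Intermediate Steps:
W = 49
p(k) = 1/(6 + k) (p(k) = 1/(k + 6) = 1/(6 + k))
(p(13) + W)*137 = (1/(6 + 13) + 49)*137 = (1/19 + 49)*137 = (932/19)*137 = 127684/19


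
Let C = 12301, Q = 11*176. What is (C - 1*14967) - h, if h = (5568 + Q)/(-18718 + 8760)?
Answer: -13270262/4979 ≈ -2665.2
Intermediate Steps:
Q = 1936
h = -3752/4979 (h = (5568 + 1936)/(-18718 + 8760) = 7504/(-9958) = 7504*(-1/9958) = -3752/4979 ≈ -0.75356)
(C - 1*14967) - h = (12301 - 1*14967) - 1*(-3752/4979) = (12301 - 14967) + 3752/4979 = -2666 + 3752/4979 = -13270262/4979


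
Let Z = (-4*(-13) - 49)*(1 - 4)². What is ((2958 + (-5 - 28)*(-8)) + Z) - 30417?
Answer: -27168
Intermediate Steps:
Z = 27 (Z = (52 - 49)*(-3)² = 3*9 = 27)
((2958 + (-5 - 28)*(-8)) + Z) - 30417 = ((2958 + (-5 - 28)*(-8)) + 27) - 30417 = ((2958 - 33*(-8)) + 27) - 30417 = ((2958 + 264) + 27) - 30417 = (3222 + 27) - 30417 = 3249 - 30417 = -27168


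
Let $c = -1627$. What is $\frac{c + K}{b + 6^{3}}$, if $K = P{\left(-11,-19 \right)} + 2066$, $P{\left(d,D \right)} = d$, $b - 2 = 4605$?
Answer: $\frac{428}{4823} \approx 0.088741$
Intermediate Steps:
$b = 4607$ ($b = 2 + 4605 = 4607$)
$K = 2055$ ($K = -11 + 2066 = 2055$)
$\frac{c + K}{b + 6^{3}} = \frac{-1627 + 2055}{4607 + 6^{3}} = \frac{428}{4607 + 216} = \frac{428}{4823}$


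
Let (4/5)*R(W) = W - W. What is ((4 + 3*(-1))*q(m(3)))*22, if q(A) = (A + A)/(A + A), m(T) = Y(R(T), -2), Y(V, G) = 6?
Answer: 22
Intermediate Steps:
R(W) = 0 (R(W) = 5*(W - W)/4 = (5/4)*0 = 0)
m(T) = 6
q(A) = 1 (q(A) = (2*A)/((2*A)) = (2*A)*(1/(2*A)) = 1)
((4 + 3*(-1))*q(m(3)))*22 = ((4 + 3*(-1))*1)*22 = ((4 - 3)*1)*22 = (1*1)*22 = 1*22 = 22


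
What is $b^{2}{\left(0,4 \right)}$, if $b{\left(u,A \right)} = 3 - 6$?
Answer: $9$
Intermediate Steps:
$b{\left(u,A \right)} = -3$ ($b{\left(u,A \right)} = 3 - 6 = -3$)
$b^{2}{\left(0,4 \right)} = \left(-3\right)^{2} = 9$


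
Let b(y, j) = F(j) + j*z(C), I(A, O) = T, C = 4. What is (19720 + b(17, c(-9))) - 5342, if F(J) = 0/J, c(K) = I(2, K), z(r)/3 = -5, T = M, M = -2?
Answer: 14408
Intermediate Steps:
T = -2
z(r) = -15 (z(r) = 3*(-5) = -15)
I(A, O) = -2
c(K) = -2
F(J) = 0
b(y, j) = -15*j (b(y, j) = 0 + j*(-15) = 0 - 15*j = -15*j)
(19720 + b(17, c(-9))) - 5342 = (19720 - 15*(-2)) - 5342 = (19720 + 30) - 5342 = 19750 - 5342 = 14408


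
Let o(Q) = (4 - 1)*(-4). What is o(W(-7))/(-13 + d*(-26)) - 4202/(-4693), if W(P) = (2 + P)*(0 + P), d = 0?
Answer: 8534/4693 ≈ 1.8185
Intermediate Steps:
W(P) = P*(2 + P) (W(P) = (2 + P)*P = P*(2 + P))
o(Q) = -12 (o(Q) = 3*(-4) = -12)
o(W(-7))/(-13 + d*(-26)) - 4202/(-4693) = -12/(-13 + 0*(-26)) - 4202/(-4693) = -12/(-13 + 0) - 4202*(-1/4693) = -12/(-13) + 4202/4693 = -12*(-1/13) + 4202/4693 = 12/13 + 4202/4693 = 8534/4693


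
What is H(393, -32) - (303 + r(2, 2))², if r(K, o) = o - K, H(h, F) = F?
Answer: -91841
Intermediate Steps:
H(393, -32) - (303 + r(2, 2))² = -32 - (303 + (2 - 1*2))² = -32 - (303 + (2 - 2))² = -32 - (303 + 0)² = -32 - 1*303² = -32 - 1*91809 = -32 - 91809 = -91841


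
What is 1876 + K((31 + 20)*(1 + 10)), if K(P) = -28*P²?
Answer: -8810312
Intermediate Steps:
1876 + K((31 + 20)*(1 + 10)) = 1876 - 28*(1 + 10)²*(31 + 20)² = 1876 - 28*(51*11)² = 1876 - 28*561² = 1876 - 28*314721 = 1876 - 8812188 = -8810312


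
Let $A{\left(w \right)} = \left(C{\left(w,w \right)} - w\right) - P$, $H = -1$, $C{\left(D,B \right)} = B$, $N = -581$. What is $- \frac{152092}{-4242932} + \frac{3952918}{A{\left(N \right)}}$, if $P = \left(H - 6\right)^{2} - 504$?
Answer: $\frac{4193007869359}{482633515} \approx 8687.8$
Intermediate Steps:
$P = -455$ ($P = \left(-1 - 6\right)^{2} - 504 = \left(-7\right)^{2} - 504 = 49 - 504 = -455$)
$A{\left(w \right)} = 455$ ($A{\left(w \right)} = \left(w - w\right) - -455 = 0 + 455 = 455$)
$- \frac{152092}{-4242932} + \frac{3952918}{A{\left(N \right)}} = - \frac{152092}{-4242932} + \frac{3952918}{455} = \left(-152092\right) \left(- \frac{1}{4242932}\right) + 3952918 \cdot \frac{1}{455} = \frac{38023}{1060733} + \frac{3952918}{455} = \frac{4193007869359}{482633515}$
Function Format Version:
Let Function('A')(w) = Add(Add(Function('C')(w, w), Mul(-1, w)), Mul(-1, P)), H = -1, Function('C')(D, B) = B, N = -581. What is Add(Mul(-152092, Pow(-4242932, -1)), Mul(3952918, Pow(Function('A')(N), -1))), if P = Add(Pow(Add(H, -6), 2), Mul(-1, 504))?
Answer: Rational(4193007869359, 482633515) ≈ 8687.8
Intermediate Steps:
P = -455 (P = Add(Pow(Add(-1, -6), 2), Mul(-1, 504)) = Add(Pow(-7, 2), -504) = Add(49, -504) = -455)
Function('A')(w) = 455 (Function('A')(w) = Add(Add(w, Mul(-1, w)), Mul(-1, -455)) = Add(0, 455) = 455)
Add(Mul(-152092, Pow(-4242932, -1)), Mul(3952918, Pow(Function('A')(N), -1))) = Add(Mul(-152092, Pow(-4242932, -1)), Mul(3952918, Pow(455, -1))) = Add(Mul(-152092, Rational(-1, 4242932)), Mul(3952918, Rational(1, 455))) = Add(Rational(38023, 1060733), Rational(3952918, 455)) = Rational(4193007869359, 482633515)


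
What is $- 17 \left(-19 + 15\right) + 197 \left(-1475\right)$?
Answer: $-290507$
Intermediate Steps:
$- 17 \left(-19 + 15\right) + 197 \left(-1475\right) = \left(-17\right) \left(-4\right) - 290575 = 68 - 290575 = -290507$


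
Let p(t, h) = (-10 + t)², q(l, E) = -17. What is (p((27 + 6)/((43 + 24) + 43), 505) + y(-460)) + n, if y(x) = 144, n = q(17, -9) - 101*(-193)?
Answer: 1971409/100 ≈ 19714.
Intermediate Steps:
n = 19476 (n = -17 - 101*(-193) = -17 + 19493 = 19476)
(p((27 + 6)/((43 + 24) + 43), 505) + y(-460)) + n = ((-10 + (27 + 6)/((43 + 24) + 43))² + 144) + 19476 = ((-10 + 33/(67 + 43))² + 144) + 19476 = ((-10 + 33/110)² + 144) + 19476 = ((-10 + 33*(1/110))² + 144) + 19476 = ((-10 + 3/10)² + 144) + 19476 = ((-97/10)² + 144) + 19476 = (9409/100 + 144) + 19476 = 23809/100 + 19476 = 1971409/100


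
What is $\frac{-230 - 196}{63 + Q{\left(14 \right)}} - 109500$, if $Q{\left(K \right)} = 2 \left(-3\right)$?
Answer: $- \frac{2080642}{19} \approx -1.0951 \cdot 10^{5}$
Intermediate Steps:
$Q{\left(K \right)} = -6$
$\frac{-230 - 196}{63 + Q{\left(14 \right)}} - 109500 = \frac{-230 - 196}{63 - 6} - 109500 = - \frac{426}{57} - 109500 = \left(-426\right) \frac{1}{57} - 109500 = - \frac{142}{19} - 109500 = - \frac{2080642}{19}$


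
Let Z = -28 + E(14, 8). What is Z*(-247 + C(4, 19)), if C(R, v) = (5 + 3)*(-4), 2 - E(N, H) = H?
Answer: 9486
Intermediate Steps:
E(N, H) = 2 - H
C(R, v) = -32 (C(R, v) = 8*(-4) = -32)
Z = -34 (Z = -28 + (2 - 1*8) = -28 + (2 - 8) = -28 - 6 = -34)
Z*(-247 + C(4, 19)) = -34*(-247 - 32) = -34*(-279) = 9486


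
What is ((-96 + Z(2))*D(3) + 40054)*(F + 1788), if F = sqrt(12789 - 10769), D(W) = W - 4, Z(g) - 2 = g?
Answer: 71781048 + 80292*sqrt(505) ≈ 7.3585e+7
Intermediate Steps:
Z(g) = 2 + g
D(W) = -4 + W
F = 2*sqrt(505) (F = sqrt(2020) = 2*sqrt(505) ≈ 44.944)
((-96 + Z(2))*D(3) + 40054)*(F + 1788) = ((-96 + (2 + 2))*(-4 + 3) + 40054)*(2*sqrt(505) + 1788) = ((-96 + 4)*(-1) + 40054)*(1788 + 2*sqrt(505)) = (-92*(-1) + 40054)*(1788 + 2*sqrt(505)) = (92 + 40054)*(1788 + 2*sqrt(505)) = 40146*(1788 + 2*sqrt(505)) = 71781048 + 80292*sqrt(505)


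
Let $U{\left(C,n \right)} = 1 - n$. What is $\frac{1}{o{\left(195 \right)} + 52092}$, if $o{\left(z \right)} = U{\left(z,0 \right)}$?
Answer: $\frac{1}{52093} \approx 1.9196 \cdot 10^{-5}$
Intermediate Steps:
$o{\left(z \right)} = 1$ ($o{\left(z \right)} = 1 - 0 = 1 + 0 = 1$)
$\frac{1}{o{\left(195 \right)} + 52092} = \frac{1}{1 + 52092} = \frac{1}{52093}$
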